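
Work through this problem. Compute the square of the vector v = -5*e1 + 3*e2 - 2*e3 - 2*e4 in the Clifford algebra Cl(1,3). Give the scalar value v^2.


v^2 = sum of c_i^2 * e_i^2
Positive signature terms (e_i^2 = +1): (-5)^2 = 25
Negative signature terms (e_j^2 = -1): 3^2 + (-2)^2 + (-2)^2 = 17
v^2 = 25 - 17 = 8


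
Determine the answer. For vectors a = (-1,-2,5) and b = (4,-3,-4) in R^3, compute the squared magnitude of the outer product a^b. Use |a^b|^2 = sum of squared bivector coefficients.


a wedge b = (a1*b2 - a2*b1)*e12 + (a1*b3 - a3*b1)*e13 + (a2*b3 - a3*b2)*e23
e12 coeff: (-1)*(-3) - (-2)*4 = 3 - (-8) = 11
e13 coeff: (-1)*(-4) - 5*4 = 4 - 20 = -16
e23 coeff: (-2)*(-4) - 5*(-3) = 8 - (-15) = 23
|a wedge b|^2 = 11^2 + (-16)^2 + 23^2
= 121 + 256 + 529
= 906


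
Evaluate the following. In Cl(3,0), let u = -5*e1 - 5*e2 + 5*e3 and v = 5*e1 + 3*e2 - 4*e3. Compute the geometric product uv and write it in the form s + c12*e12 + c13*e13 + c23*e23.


In Cl(3,0): e_i^2 = 1, e_ie_j = -e_je_i for i != j.
Scalar part = u . v = (-5)*5 + (-5)*3 + 5*(-4)
= -25 + (-15) + (-20) = -60
e12 coeff = (-5)*3 - (-5)*5 = -15 - (-25) = 10
e13 coeff = (-5)*(-4) - 5*5 = 20 - 25 = -5
e23 coeff = (-5)*(-4) - 5*3 = 20 - 15 = 5
uv = -60 + 10*e12 - 5*e13 + 5*e23


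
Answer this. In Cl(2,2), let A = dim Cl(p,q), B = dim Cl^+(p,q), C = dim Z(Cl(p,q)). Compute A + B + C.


n = 2 + 2 = 4
Total dim = 2^4 = 16
Even subalgebra dim = 2^3 = 8
n is even, so center dim = 1
Sum = 16 + 8 + 1 = 25


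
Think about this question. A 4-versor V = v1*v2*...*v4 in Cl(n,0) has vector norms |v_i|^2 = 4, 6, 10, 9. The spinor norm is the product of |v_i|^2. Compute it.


Spinor norm N(V) = |v1|^2 * |v2|^2 * ... * |v4|^2
= 4 * 6 * 10 * 9
Running product: 4, 24, 240, 2160
N(V) = 2160


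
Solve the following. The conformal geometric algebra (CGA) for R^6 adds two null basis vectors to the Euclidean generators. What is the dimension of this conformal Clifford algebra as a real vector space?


The conformal model of R^6 uses Cl(7,1): the 6 Euclidean generators plus two extra orthogonal generators e+ (e+^2 = +1) and e- (e-^2 = -1), from which the null vectors e0, einf are built.
Number of generators m = 6 + 2 = 8.
dim Cl(p,q) = 2^m = 2^8 = 256


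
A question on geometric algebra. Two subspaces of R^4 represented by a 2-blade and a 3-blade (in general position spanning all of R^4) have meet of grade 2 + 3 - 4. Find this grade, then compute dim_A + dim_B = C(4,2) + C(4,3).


Meet grade = grade(A) + grade(B) - n
= 2 + 3 - 4 = 1
C(4,2) = 6
C(4,3) = 4
dim_A + dim_B = 6 + 4 = 10


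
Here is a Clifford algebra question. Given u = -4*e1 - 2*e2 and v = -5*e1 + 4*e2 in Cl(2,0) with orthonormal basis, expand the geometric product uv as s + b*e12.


Expand: (-4*e1 - 2*e2)(-5*e1 + 4*e2)
= (-4)*(-5)*e1e1 + (-4)*4*e1e2 + (-2)*(-5)*e2e1 + (-2)*4*e2e2
Using e1^2 = e2^2 = 1, e2e1 = -e1e2:
Scalar part s = (-4)*(-5) + (-2)*4 = 20 + (-8) = 12
Bivector part b = (-4)*4 - (-2)*(-5) = -16 - 10 = -26
uv = 12 - 26*e12


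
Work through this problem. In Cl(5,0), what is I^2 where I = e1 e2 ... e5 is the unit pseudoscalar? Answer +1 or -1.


The pseudoscalar I = e1...e_n (product of all n generators) of Cl(p,q) satisfies I^2 = (-1)^(q + n(n-1)/2).
p = 5, q = 0, n = p + q = 5
n(n-1)/2 = 5 * 4 / 2 = 10
Exponent = q + n(n-1)/2 = 0 + 10 = 10
I^2 = (-1)^10 = +1


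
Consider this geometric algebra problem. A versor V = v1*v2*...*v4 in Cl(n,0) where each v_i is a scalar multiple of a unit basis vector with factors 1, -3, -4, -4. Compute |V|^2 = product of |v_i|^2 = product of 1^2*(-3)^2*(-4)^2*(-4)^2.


Each vector v_i has |v_i|^2 = s_i^2
Squared scales: 1^2 = 1, (-3)^2 = 9, (-4)^2 = 16, (-4)^2 = 16
|V|^2 = 1 * 9 * 16 * 16
= 2304


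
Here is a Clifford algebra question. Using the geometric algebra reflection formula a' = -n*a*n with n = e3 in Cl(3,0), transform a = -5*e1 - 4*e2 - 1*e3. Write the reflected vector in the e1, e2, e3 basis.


Reflection formula: a' = -n*a*n, with n = e3 (unit vector, n^2 = 1).
For reflection through hyperplane perp to e3:
The component along e3 flips sign, others stay.
a = (-5, -4, -1)
a' = (-5, -4, 1)
a' = -5*e1 - 4*e2 + 1*e3


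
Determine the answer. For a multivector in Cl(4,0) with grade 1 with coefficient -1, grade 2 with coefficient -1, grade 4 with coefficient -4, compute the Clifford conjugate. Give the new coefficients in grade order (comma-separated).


Clifford conjugate sign for grade k: (-1)^(k(k+1)/2)
Grade 1: (-1)^(1*2/2) = (-1)^1 = -1, coeff -1 -> 1
Grade 2: (-1)^(2*3/2) = (-1)^3 = -1, coeff -1 -> 1
Grade 4: (-1)^(4*5/2) = (-1)^10 = 1, coeff -4 -> -4
Conjugated coefficients: 1, 1, -4


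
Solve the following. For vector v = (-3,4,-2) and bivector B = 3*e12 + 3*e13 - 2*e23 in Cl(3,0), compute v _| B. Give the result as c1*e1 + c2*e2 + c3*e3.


Left contraction v _| B = <vB>_1 (grade-1 part of the geometric product vB).
Using e1_|e12 = e2, e2_|e12 = -e1, e1_|e13 = e3, e3_|e13 = -e1, e2_|e23 = e3, e3_|e23 = -e2:
e1 coeff: -v2*b12 - v3*b13 = -(4)*(3) - (-2)*(3) = -6
e2 coeff: v1*b12 - v3*b23 = (-3)*(3) - (-2)*(-2) = -13
e3 coeff: v1*b13 + v2*b23 = (-3)*(3) + (4)*(-2) = -17
v _| B = -6*e1 - 13*e2 - 17*e3


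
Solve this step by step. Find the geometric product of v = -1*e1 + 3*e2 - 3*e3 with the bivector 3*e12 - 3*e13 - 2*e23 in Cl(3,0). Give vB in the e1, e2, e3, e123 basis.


vB has grade-1 (vector) and grade-3 (trivector) parts: vB = (v _| B) + (v ^ B).
Vector part <vB>_1:
  e1: -v2*b12 - v3*b13 = -(3)*(3) - (-3)*(-3) = -18
  e2: v1*b12 - v3*b23 = (-1)*(3) - (-3)*(-2) = -9
  e3: v1*b13 + v2*b23 = (-1)*(-3) + (3)*(-2) = -3
Trivector part <vB>_3:
  e123: v1*b23 - v2*b13 + v3*b12 = (-1)*(-2) - (3)*(-3) + (-3)*(3) = 2
vB = -18*e1 - 9*e2 - 3*e3 + 2*e123


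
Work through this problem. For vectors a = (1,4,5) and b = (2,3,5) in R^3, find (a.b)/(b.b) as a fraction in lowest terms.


Projection coefficient = (a . b) / (b . b)
a . b = 1*2 + 4*3 + 5*5
= 2 + 12 + 25 = 39
b . b = 2^2 + 3^2 + 5^2
= 4 + 9 + 25 = 38
Coefficient = 39/38
In lowest terms: 39/38


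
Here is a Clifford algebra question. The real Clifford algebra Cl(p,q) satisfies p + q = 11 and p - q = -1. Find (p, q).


We need p + q = 11 and p - q = -1.
Adding: 2p = 11 + (-1) = 10, so p = 5.
Then q = 11 - 5 = 6.
(p, q) = (5, 6)


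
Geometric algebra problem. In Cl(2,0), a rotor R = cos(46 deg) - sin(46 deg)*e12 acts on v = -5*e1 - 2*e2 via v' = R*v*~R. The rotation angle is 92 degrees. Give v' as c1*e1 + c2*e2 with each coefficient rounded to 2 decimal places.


Rotor R = cos(46deg) - sin(46deg)*e12
Rotation angle theta = 2 * 46 = 92 degrees
v' = R*v*~R rotates v by theta.
cos(92deg) = -0.0349, sin(92deg) = 0.9994
v'_1 = -5*cos(92deg) - (-2)*sin(92deg)
= -5*(-0.0349) - (-2)*0.9994
= 2.17
v'_2 = -5*sin(92deg) + (-2)*cos(92deg)
= -5*0.9994 + (-2)*(-0.0349)
= -4.93
v' = 2.17*e1 - 4.93*e2


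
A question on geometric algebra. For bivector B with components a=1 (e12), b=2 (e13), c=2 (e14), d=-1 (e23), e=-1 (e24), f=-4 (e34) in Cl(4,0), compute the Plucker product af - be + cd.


Plucker relation: af - be + cd
a*f = 1*(-4) = -4
b*e = 2*(-1) = -2
c*d = 2*(-1) = -2
af - be + cd = -4 - (-2) + (-2)
= -4


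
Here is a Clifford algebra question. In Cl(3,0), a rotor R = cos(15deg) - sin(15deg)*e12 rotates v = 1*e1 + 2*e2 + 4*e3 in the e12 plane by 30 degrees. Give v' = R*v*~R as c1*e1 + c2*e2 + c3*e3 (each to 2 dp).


Rotor R = cos(15deg) - sin(15deg)*e12
Rotation angle theta = 2 * 15 = 30 degrees in the e12 plane (e1 -> e2).
The component perpendicular to the plane (e3) is invariant: v'_3 = v3 = 4.00
cos(30deg) = 0.8660, sin(30deg) = 0.5000
v'_1 = v1*cos(theta) - v2*sin(theta) = 1*0.8660 - 2*0.5000 = -0.13
v'_2 = v1*sin(theta) + v2*cos(theta) = 1*0.5000 + 2*0.8660 = 2.23
v' = -0.13*e1 + 2.23*e2 + 4.00*e3


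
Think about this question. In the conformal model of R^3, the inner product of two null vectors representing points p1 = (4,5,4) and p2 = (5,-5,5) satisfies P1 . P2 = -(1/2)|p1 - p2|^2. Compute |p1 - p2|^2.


p1 - p2 = (-1, 10, -1)
|p1 - p2|^2 = (-1)^2 + 10^2 + (-1)^2
= 1 + 100 + 1
= 102


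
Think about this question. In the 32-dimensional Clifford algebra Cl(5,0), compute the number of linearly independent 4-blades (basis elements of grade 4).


Number of grade-k basis blades in Cl(p,q) with n = p + q is C(n, k).
n = 5 + 0 = 5
C(5, 4) = 5! / (4! * 1!)
= 120 / (24 * 1)
= 5


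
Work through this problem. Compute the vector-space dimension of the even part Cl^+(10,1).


Even subalgebra dimension = 2^(n-1)
n = 10 + 1 = 11
2^(11 - 1) = 2^10 = 1024
Verification: sum of C(11,k) for even k = 1 + 55 + 330 + 462 + 165 + 11 = 1024
Result = 1024


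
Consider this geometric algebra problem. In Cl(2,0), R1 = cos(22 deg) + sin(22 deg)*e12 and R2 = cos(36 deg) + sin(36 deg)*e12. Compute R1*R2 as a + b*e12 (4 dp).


Same-plane rotors commute and their half-angles add:
R1*R2 = cos(a1 + a2) + sin(a1 + a2)*e12.
a1 + a2 = 22 + 36 = 58 deg
cos(58 deg) = 0.5299
sin(58 deg) = 0.8480
R1*R2 = 0.5299 + 0.8480*e12


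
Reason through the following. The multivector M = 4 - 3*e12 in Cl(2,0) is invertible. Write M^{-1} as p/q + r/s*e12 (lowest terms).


M = 4 - 3*e12, where e12^2 = -1.
Since M commutes with its reverse ~M = a - b*e12, M * ~M = a^2 - b^2*e12^2 = a^2 + b^2.
So M^{-1} = ~M / (a^2 + b^2) = (a - b*e12)/(a^2 + b^2).
a^2 + b^2 = 16 + 9 = 25
Scalar part = 4/25 = 4/25
Bivector coeff = 3/25 = 3/25
M^{-1} = 4/25 + 3/25*e12


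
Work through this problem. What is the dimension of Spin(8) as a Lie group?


Spin(n) double-covers SO(n); both have Lie algebra so(n) of dimension n(n-1)/2.
n = 8
n(n-1) = 8 * 7 = 56
dim Spin(8) = 56/2 = 28


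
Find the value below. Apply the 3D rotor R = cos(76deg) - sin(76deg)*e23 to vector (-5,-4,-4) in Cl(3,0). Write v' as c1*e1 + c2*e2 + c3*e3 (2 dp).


Rotor R = cos(76deg) - sin(76deg)*e23
Rotation angle theta = 2 * 76 = 152 degrees in the e23 plane (e2 -> e3).
The component perpendicular to the plane (e1) is invariant: v'_1 = v1 = -5.00
cos(152deg) = -0.8829, sin(152deg) = 0.4695
v'_2 = v2*cos(theta) - v3*sin(theta) = -4*(-0.8829) - (-4)*0.4695 = 5.41
v'_3 = v2*sin(theta) + v3*cos(theta) = -4*0.4695 + (-4)*(-0.8829) = 1.65
v' = -5.00*e1 + 5.41*e2 + 1.65*e3


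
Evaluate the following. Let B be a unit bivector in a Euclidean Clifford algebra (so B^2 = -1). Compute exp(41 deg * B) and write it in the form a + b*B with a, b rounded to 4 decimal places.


For a unit bivector B with B^2 = -1, the exponential series gives
e^(theta*B) = cos(theta) + sin(theta)*B (the GA analogue of Euler's formula).
theta = 41 degrees = 0.715585 rad
cos(41 deg) = 0.7547
sin(41 deg) = 0.6561
exp(theta*B) = 0.7547 + 0.6561*B


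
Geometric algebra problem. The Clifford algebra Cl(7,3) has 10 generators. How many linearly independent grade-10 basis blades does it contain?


Number of grade-k basis blades in Cl(p,q) with n = p + q is C(n, k).
n = 7 + 3 = 10
C(10, 10) = 10! / (10! * 0!)
= 3628800 / (3628800 * 1)
= 1


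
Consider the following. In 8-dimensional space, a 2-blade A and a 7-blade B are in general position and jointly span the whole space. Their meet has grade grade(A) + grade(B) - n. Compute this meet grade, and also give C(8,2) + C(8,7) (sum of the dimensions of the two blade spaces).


Meet grade = grade(A) + grade(B) - n
= 2 + 7 - 8 = 1
C(8,2) = 28
C(8,7) = 8
dim_A + dim_B = 28 + 8 = 36


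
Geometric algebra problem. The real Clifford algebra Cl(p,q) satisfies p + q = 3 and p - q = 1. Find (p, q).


We need p + q = 3 and p - q = 1.
Adding: 2p = 3 + 1 = 4, so p = 2.
Then q = 3 - 2 = 1.
(p, q) = (2, 1)


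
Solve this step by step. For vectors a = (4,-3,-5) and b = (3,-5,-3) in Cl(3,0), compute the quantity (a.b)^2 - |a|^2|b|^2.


a . b = 4*3 + (-3)*(-5) + (-5)*(-3)
= 12 + 15 + 15 = 42
|a|^2 = 4^2 + (-3)^2 + (-5)^2 = 50
|b|^2 = 3^2 + (-5)^2 + (-3)^2 = 43
(a.b)^2 = 42^2 = 1764
|a|^2 * |b|^2 = 50 * 43 = 2150
Result = 1764 - 2150 = -386


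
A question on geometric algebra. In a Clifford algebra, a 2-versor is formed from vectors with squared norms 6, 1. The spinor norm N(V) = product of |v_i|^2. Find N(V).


Spinor norm N(V) = |v1|^2 * |v2|^2 * ... * |v2|^2
= 6 * 1
Running product: 6, 6
N(V) = 6


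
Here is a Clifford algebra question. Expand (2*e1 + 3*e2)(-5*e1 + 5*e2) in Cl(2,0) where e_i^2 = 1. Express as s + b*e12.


Expand: (2*e1 + 3*e2)(-5*e1 + 5*e2)
= 2*(-5)*e1e1 + 2*5*e1e2 + 3*(-5)*e2e1 + 3*5*e2e2
Using e1^2 = e2^2 = 1, e2e1 = -e1e2:
Scalar part s = 2*(-5) + 3*5 = -10 + 15 = 5
Bivector part b = 2*5 - 3*(-5) = 10 - (-15) = 25
uv = 5 + 25*e12


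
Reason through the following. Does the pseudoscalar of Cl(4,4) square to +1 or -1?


The pseudoscalar I = e1...e_n (product of all n generators) of Cl(p,q) satisfies I^2 = (-1)^(q + n(n-1)/2).
p = 4, q = 4, n = p + q = 8
n(n-1)/2 = 8 * 7 / 2 = 28
Exponent = q + n(n-1)/2 = 4 + 28 = 32
I^2 = (-1)^32 = +1


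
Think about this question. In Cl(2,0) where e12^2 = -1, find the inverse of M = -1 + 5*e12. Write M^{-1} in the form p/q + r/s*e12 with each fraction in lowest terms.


M = -1 + 5*e12, where e12^2 = -1.
Since M commutes with its reverse ~M = a - b*e12, M * ~M = a^2 - b^2*e12^2 = a^2 + b^2.
So M^{-1} = ~M / (a^2 + b^2) = (a - b*e12)/(a^2 + b^2).
a^2 + b^2 = 1 + 25 = 26
Scalar part = -1/26 = -1/26
Bivector coeff = -5/26 = -5/26
M^{-1} = -1/26 - 5/26*e12


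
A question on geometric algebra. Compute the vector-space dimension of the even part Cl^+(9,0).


Even subalgebra dimension = 2^(n-1)
n = 9 + 0 = 9
2^(9 - 1) = 2^8 = 256
Verification: sum of C(9,k) for even k = 1 + 36 + 126 + 84 + 9 = 256
Result = 256


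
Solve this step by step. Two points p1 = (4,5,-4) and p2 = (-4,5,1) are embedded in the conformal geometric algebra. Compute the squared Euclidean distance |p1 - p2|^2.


p1 - p2 = (8, 0, -5)
|p1 - p2|^2 = 8^2 + 0^2 + (-5)^2
= 64 + 0 + 25
= 89


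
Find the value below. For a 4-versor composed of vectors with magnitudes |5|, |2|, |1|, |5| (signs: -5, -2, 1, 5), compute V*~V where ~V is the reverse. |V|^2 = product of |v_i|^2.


Each vector v_i has |v_i|^2 = s_i^2
Squared scales: (-5)^2 = 25, (-2)^2 = 4, 1^2 = 1, 5^2 = 25
|V|^2 = 25 * 4 * 1 * 25
= 2500


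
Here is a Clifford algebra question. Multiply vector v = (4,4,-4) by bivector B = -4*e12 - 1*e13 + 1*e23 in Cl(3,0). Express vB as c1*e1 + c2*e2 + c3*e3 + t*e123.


vB has grade-1 (vector) and grade-3 (trivector) parts: vB = (v _| B) + (v ^ B).
Vector part <vB>_1:
  e1: -v2*b12 - v3*b13 = -(4)*(-4) - (-4)*(-1) = 12
  e2: v1*b12 - v3*b23 = (4)*(-4) - (-4)*(1) = -12
  e3: v1*b13 + v2*b23 = (4)*(-1) + (4)*(1) = 0
Trivector part <vB>_3:
  e123: v1*b23 - v2*b13 + v3*b12 = (4)*(1) - (4)*(-1) + (-4)*(-4) = 24
vB = 12*e1 - 12*e2 + 0*e3 + 24*e123


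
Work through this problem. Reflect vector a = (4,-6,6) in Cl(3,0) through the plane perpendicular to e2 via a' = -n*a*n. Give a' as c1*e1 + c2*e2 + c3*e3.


Reflection formula: a' = -n*a*n, with n = e2 (unit vector, n^2 = 1).
For reflection through hyperplane perp to e2:
The component along e2 flips sign, others stay.
a = (4, -6, 6)
a' = (4, 6, 6)
a' = 4*e1 + 6*e2 + 6*e3


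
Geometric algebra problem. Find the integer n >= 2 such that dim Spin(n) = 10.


dim Spin(n) = dim so(n) = n(n-1)/2.
Solve n(n-1)/2 = 10, i.e. n^2 - n - 20 = 0.
Discriminant = 1 + 8*10 = 81
n = (1 + sqrt(81))/2 = (1 + 9)/2 = 5


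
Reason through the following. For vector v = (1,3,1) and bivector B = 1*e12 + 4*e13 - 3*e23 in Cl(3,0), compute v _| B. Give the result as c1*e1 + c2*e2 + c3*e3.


Left contraction v _| B = <vB>_1 (grade-1 part of the geometric product vB).
Using e1_|e12 = e2, e2_|e12 = -e1, e1_|e13 = e3, e3_|e13 = -e1, e2_|e23 = e3, e3_|e23 = -e2:
e1 coeff: -v2*b12 - v3*b13 = -(3)*(1) - (1)*(4) = -7
e2 coeff: v1*b12 - v3*b23 = (1)*(1) - (1)*(-3) = 4
e3 coeff: v1*b13 + v2*b23 = (1)*(4) + (3)*(-3) = -5
v _| B = -7*e1 + 4*e2 - 5*e3


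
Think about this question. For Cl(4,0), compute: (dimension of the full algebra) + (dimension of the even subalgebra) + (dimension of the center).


n = 4 + 0 = 4
Total dim = 2^4 = 16
Even subalgebra dim = 2^3 = 8
n is even, so center dim = 1
Sum = 16 + 8 + 1 = 25


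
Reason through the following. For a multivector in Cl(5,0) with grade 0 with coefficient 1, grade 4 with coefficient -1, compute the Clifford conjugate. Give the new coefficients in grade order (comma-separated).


Clifford conjugate sign for grade k: (-1)^(k(k+1)/2)
Grade 0: (-1)^(0*1/2) = (-1)^0 = 1, coeff 1 -> 1
Grade 4: (-1)^(4*5/2) = (-1)^10 = 1, coeff -1 -> -1
Conjugated coefficients: 1, -1


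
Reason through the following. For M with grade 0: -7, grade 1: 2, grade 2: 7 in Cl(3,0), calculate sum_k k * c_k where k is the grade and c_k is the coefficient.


Grade-weighted sum = sum of grade_k * coefficient_k
0*(-7) = 0
1*2 = 2
2*7 = 14
Total = 0 + 2 + 14 = 16


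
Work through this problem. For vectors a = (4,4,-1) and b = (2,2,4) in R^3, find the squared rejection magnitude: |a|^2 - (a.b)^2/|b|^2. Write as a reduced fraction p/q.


|a|^2 = 4^2 + 4^2 + (-1)^2 = 33
|b|^2 = 2^2 + 2^2 + 4^2 = 24
a . b = 4*2 + 4*2 + (-1)*4 = 12
(a.b)^2 = 12^2 = 144
|rej|^2 = 33 - 144/24
= (792 - 144)/24
= 648/24
In lowest terms: 27/1


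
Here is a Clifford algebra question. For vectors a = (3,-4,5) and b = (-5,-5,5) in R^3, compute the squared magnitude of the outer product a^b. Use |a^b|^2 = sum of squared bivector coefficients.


a wedge b = (a1*b2 - a2*b1)*e12 + (a1*b3 - a3*b1)*e13 + (a2*b3 - a3*b2)*e23
e12 coeff: 3*(-5) - (-4)*(-5) = -15 - 20 = -35
e13 coeff: 3*5 - 5*(-5) = 15 - (-25) = 40
e23 coeff: (-4)*5 - 5*(-5) = -20 - (-25) = 5
|a wedge b|^2 = (-35)^2 + 40^2 + 5^2
= 1225 + 1600 + 25
= 2850


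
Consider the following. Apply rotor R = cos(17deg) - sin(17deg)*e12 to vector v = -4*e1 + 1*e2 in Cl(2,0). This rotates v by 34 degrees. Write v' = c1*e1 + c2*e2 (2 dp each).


Rotor R = cos(17deg) - sin(17deg)*e12
Rotation angle theta = 2 * 17 = 34 degrees
v' = R*v*~R rotates v by theta.
cos(34deg) = 0.8290, sin(34deg) = 0.5592
v'_1 = -4*cos(34deg) - 1*sin(34deg)
= -4*0.8290 - 1*0.5592
= -3.88
v'_2 = -4*sin(34deg) + 1*cos(34deg)
= -4*0.5592 + 1*0.8290
= -1.41
v' = -3.88*e1 - 1.41*e2


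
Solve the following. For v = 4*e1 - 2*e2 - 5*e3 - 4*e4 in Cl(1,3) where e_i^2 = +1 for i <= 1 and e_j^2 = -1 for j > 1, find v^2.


v^2 = sum of c_i^2 * e_i^2
Positive signature terms (e_i^2 = +1): 4^2 = 16
Negative signature terms (e_j^2 = -1): (-2)^2 + (-5)^2 + (-4)^2 = 45
v^2 = 16 - 45 = -29


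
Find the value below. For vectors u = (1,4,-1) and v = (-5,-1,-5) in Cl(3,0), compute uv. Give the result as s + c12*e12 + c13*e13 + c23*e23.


In Cl(3,0): e_i^2 = 1, e_ie_j = -e_je_i for i != j.
Scalar part = u . v = 1*(-5) + 4*(-1) + (-1)*(-5)
= -5 + (-4) + 5 = -4
e12 coeff = 1*(-1) - 4*(-5) = -1 - (-20) = 19
e13 coeff = 1*(-5) - (-1)*(-5) = -5 - 5 = -10
e23 coeff = 4*(-5) - (-1)*(-1) = -20 - 1 = -21
uv = -4 + 19*e12 - 10*e13 - 21*e23


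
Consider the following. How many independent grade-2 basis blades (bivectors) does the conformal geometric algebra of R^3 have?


The conformal model of R^3 uses Cl(4,1) with m = 3 + 2 = 5 generators.
Number of grade-2 blades = C(m, 2) = C(5, 2)
= 5*4/2 = 10


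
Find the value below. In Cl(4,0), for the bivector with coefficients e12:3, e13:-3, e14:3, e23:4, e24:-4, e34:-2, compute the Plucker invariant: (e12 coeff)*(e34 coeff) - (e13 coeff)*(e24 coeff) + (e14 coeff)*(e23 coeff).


Plucker relation: af - be + cd
a*f = 3*(-2) = -6
b*e = (-3)*(-4) = 12
c*d = 3*4 = 12
af - be + cd = -6 - 12 + 12
= -6


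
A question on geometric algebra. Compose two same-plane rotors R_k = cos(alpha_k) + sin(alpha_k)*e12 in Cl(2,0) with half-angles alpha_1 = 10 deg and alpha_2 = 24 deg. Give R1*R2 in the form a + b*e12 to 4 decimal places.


Same-plane rotors commute and their half-angles add:
R1*R2 = cos(a1 + a2) + sin(a1 + a2)*e12.
a1 + a2 = 10 + 24 = 34 deg
cos(34 deg) = 0.8290
sin(34 deg) = 0.5592
R1*R2 = 0.8290 + 0.5592*e12


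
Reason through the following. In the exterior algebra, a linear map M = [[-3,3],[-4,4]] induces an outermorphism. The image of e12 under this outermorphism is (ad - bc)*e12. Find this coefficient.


The outermorphism of a linear map f sends e1^e2 to f(e1)^f(e2).
f(e1) = -3*e1 - 4*e2
f(e2) = 3*e1 + 4*e2
f(e1) ^ f(e2) = (-3*e1 - 4*e2) ^ (3*e1 + 4*e2)
= (-3)*4*e12 + (-4)*3*e21
= (-12 - (-12))*e12
= 0*e12
Coefficient = 0


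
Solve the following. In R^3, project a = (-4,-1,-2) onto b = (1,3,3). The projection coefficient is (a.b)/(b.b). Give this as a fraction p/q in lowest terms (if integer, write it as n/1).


Projection coefficient = (a . b) / (b . b)
a . b = (-4)*1 + (-1)*3 + (-2)*3
= -4 + (-3) + (-6) = -13
b . b = 1^2 + 3^2 + 3^2
= 1 + 9 + 9 = 19
Coefficient = -13/19
In lowest terms: -13/19


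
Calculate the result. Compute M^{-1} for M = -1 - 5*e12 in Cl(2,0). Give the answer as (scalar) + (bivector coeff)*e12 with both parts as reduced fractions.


M = -1 - 5*e12, where e12^2 = -1.
Since M commutes with its reverse ~M = a - b*e12, M * ~M = a^2 - b^2*e12^2 = a^2 + b^2.
So M^{-1} = ~M / (a^2 + b^2) = (a - b*e12)/(a^2 + b^2).
a^2 + b^2 = 1 + 25 = 26
Scalar part = -1/26 = -1/26
Bivector coeff = 5/26 = 5/26
M^{-1} = -1/26 + 5/26*e12


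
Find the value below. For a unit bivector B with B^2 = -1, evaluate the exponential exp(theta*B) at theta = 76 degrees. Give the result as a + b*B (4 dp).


For a unit bivector B with B^2 = -1, the exponential series gives
e^(theta*B) = cos(theta) + sin(theta)*B (the GA analogue of Euler's formula).
theta = 76 degrees = 1.32645 rad
cos(76 deg) = 0.2419
sin(76 deg) = 0.9703
exp(theta*B) = 0.2419 + 0.9703*B


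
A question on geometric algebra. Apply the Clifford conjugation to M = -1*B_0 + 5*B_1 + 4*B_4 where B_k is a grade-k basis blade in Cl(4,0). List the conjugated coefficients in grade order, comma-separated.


Clifford conjugate sign for grade k: (-1)^(k(k+1)/2)
Grade 0: (-1)^(0*1/2) = (-1)^0 = 1, coeff -1 -> -1
Grade 1: (-1)^(1*2/2) = (-1)^1 = -1, coeff 5 -> -5
Grade 4: (-1)^(4*5/2) = (-1)^10 = 1, coeff 4 -> 4
Conjugated coefficients: -1, -5, 4


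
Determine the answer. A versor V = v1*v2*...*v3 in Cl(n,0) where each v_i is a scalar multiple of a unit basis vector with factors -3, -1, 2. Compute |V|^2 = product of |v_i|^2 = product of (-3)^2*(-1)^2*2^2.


Each vector v_i has |v_i|^2 = s_i^2
Squared scales: (-3)^2 = 9, (-1)^2 = 1, 2^2 = 4
|V|^2 = 9 * 1 * 4
= 36


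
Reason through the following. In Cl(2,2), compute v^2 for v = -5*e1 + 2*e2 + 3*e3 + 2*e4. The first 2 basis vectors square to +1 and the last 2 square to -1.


v^2 = sum of c_i^2 * e_i^2
Positive signature terms (e_i^2 = +1): (-5)^2 + 2^2 = 29
Negative signature terms (e_j^2 = -1): 3^2 + 2^2 = 13
v^2 = 29 - 13 = 16


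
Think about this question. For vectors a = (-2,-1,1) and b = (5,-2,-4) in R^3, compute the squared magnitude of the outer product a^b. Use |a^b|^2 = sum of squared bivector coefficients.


a wedge b = (a1*b2 - a2*b1)*e12 + (a1*b3 - a3*b1)*e13 + (a2*b3 - a3*b2)*e23
e12 coeff: (-2)*(-2) - (-1)*5 = 4 - (-5) = 9
e13 coeff: (-2)*(-4) - 1*5 = 8 - 5 = 3
e23 coeff: (-1)*(-4) - 1*(-2) = 4 - (-2) = 6
|a wedge b|^2 = 9^2 + 3^2 + 6^2
= 81 + 9 + 36
= 126


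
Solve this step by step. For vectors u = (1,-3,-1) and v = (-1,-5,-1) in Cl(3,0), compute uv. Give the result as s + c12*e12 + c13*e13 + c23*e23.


In Cl(3,0): e_i^2 = 1, e_ie_j = -e_je_i for i != j.
Scalar part = u . v = 1*(-1) + (-3)*(-5) + (-1)*(-1)
= -1 + 15 + 1 = 15
e12 coeff = 1*(-5) - (-3)*(-1) = -5 - 3 = -8
e13 coeff = 1*(-1) - (-1)*(-1) = -1 - 1 = -2
e23 coeff = (-3)*(-1) - (-1)*(-5) = 3 - 5 = -2
uv = 15 - 8*e12 - 2*e13 - 2*e23


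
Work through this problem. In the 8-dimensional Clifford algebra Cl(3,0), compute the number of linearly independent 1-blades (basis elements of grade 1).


Number of grade-k basis blades in Cl(p,q) with n = p + q is C(n, k).
n = 3 + 0 = 3
C(3, 1) = 3! / (1! * 2!)
= 6 / (1 * 2)
= 3


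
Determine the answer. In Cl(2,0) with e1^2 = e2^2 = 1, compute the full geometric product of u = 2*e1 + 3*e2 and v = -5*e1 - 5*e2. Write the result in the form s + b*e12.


Expand: (2*e1 + 3*e2)(-5*e1 - 5*e2)
= 2*(-5)*e1e1 + 2*(-5)*e1e2 + 3*(-5)*e2e1 + 3*(-5)*e2e2
Using e1^2 = e2^2 = 1, e2e1 = -e1e2:
Scalar part s = 2*(-5) + 3*(-5) = -10 + (-15) = -25
Bivector part b = 2*(-5) - 3*(-5) = -10 - (-15) = 5
uv = -25 + 5*e12


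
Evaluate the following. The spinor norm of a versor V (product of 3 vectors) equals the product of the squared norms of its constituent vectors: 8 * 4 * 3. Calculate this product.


Spinor norm N(V) = |v1|^2 * |v2|^2 * ... * |v3|^2
= 8 * 4 * 3
Running product: 8, 32, 96
N(V) = 96


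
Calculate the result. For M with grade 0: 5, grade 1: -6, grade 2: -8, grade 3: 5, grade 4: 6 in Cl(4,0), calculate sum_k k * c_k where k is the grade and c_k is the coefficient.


Grade-weighted sum = sum of grade_k * coefficient_k
0*5 = 0
1*(-6) = -6
2*(-8) = -16
3*5 = 15
4*6 = 24
Total = 0 + (-6) + (-16) + 15 + 24 = 17


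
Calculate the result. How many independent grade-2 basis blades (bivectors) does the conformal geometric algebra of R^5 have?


The conformal model of R^5 uses Cl(6,1) with m = 5 + 2 = 7 generators.
Number of grade-2 blades = C(m, 2) = C(7, 2)
= 7*6/2 = 21


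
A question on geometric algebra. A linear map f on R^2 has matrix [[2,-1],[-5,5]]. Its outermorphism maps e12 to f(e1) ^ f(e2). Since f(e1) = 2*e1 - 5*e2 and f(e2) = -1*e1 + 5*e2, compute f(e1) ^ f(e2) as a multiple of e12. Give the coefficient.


The outermorphism of a linear map f sends e1^e2 to f(e1)^f(e2).
f(e1) = 2*e1 - 5*e2
f(e2) = -1*e1 + 5*e2
f(e1) ^ f(e2) = (2*e1 - 5*e2) ^ (-1*e1 + 5*e2)
= 2*5*e12 + (-5)*(-1)*e21
= (10 - 5)*e12
= 5*e12
Coefficient = 5


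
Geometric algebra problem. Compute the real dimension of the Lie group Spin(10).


Spin(n) double-covers SO(n); both have Lie algebra so(n) of dimension n(n-1)/2.
n = 10
n(n-1) = 10 * 9 = 90
dim Spin(10) = 90/2 = 45


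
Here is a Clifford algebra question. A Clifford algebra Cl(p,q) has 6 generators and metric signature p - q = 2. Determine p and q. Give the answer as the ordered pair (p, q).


We need p + q = 6 and p - q = 2.
Adding: 2p = 6 + 2 = 8, so p = 4.
Then q = 6 - 4 = 2.
(p, q) = (4, 2)


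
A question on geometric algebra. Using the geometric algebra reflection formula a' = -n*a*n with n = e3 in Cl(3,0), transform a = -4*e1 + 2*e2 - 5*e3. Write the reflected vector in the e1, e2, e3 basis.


Reflection formula: a' = -n*a*n, with n = e3 (unit vector, n^2 = 1).
For reflection through hyperplane perp to e3:
The component along e3 flips sign, others stay.
a = (-4, 2, -5)
a' = (-4, 2, 5)
a' = -4*e1 + 2*e2 + 5*e3


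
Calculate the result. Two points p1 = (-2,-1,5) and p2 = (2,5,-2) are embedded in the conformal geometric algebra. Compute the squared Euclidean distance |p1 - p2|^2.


p1 - p2 = (-4, -6, 7)
|p1 - p2|^2 = (-4)^2 + (-6)^2 + 7^2
= 16 + 36 + 49
= 101


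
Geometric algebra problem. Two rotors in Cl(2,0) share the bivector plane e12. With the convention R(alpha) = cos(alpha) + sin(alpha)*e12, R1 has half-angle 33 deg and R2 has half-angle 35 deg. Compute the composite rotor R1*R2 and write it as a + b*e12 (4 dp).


Same-plane rotors commute and their half-angles add:
R1*R2 = cos(a1 + a2) + sin(a1 + a2)*e12.
a1 + a2 = 33 + 35 = 68 deg
cos(68 deg) = 0.3746
sin(68 deg) = 0.9272
R1*R2 = 0.3746 + 0.9272*e12


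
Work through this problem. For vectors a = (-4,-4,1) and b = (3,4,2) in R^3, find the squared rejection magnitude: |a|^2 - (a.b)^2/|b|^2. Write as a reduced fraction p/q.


|a|^2 = (-4)^2 + (-4)^2 + 1^2 = 33
|b|^2 = 3^2 + 4^2 + 2^2 = 29
a . b = (-4)*3 + (-4)*4 + 1*2 = -26
(a.b)^2 = (-26)^2 = 676
|rej|^2 = 33 - 676/29
= (957 - 676)/29
= 281/29
In lowest terms: 281/29


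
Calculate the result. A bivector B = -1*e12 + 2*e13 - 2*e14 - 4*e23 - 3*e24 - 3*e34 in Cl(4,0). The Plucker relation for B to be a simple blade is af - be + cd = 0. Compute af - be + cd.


Plucker relation: af - be + cd
a*f = (-1)*(-3) = 3
b*e = 2*(-3) = -6
c*d = (-2)*(-4) = 8
af - be + cd = 3 - (-6) + 8
= 17


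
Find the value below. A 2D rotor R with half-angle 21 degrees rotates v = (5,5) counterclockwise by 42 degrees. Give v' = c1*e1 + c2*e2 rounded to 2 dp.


Rotor R = cos(21deg) - sin(21deg)*e12
Rotation angle theta = 2 * 21 = 42 degrees
v' = R*v*~R rotates v by theta.
cos(42deg) = 0.7431, sin(42deg) = 0.6691
v'_1 = 5*cos(42deg) - 5*sin(42deg)
= 5*0.7431 - 5*0.6691
= 0.37
v'_2 = 5*sin(42deg) + 5*cos(42deg)
= 5*0.6691 + 5*0.7431
= 7.06
v' = 0.37*e1 + 7.06*e2


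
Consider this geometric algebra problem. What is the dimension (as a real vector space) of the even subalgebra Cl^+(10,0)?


Even subalgebra dimension = 2^(n-1)
n = 10 + 0 = 10
2^(10 - 1) = 2^9 = 512
Verification: sum of C(10,k) for even k = 1 + 45 + 210 + 210 + 45 + 1 = 512
Result = 512


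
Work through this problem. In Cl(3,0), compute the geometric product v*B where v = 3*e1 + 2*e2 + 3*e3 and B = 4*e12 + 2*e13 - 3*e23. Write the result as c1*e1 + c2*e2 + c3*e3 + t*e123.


vB has grade-1 (vector) and grade-3 (trivector) parts: vB = (v _| B) + (v ^ B).
Vector part <vB>_1:
  e1: -v2*b12 - v3*b13 = -(2)*(4) - (3)*(2) = -14
  e2: v1*b12 - v3*b23 = (3)*(4) - (3)*(-3) = 21
  e3: v1*b13 + v2*b23 = (3)*(2) + (2)*(-3) = 0
Trivector part <vB>_3:
  e123: v1*b23 - v2*b13 + v3*b12 = (3)*(-3) - (2)*(2) + (3)*(4) = -1
vB = -14*e1 + 21*e2 + 0*e3 - 1*e123


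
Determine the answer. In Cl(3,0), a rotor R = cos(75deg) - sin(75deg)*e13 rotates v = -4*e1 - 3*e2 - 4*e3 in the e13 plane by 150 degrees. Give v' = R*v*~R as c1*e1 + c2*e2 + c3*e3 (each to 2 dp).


Rotor R = cos(75deg) - sin(75deg)*e13
Rotation angle theta = 2 * 75 = 150 degrees in the e13 plane (e1 -> e3).
The component perpendicular to the plane (e2) is invariant: v'_2 = v2 = -3.00
cos(150deg) = -0.8660, sin(150deg) = 0.5000
v'_1 = v1*cos(theta) - v3*sin(theta) = -4*(-0.8660) - (-4)*0.5000 = 5.46
v'_3 = v1*sin(theta) + v3*cos(theta) = -4*0.5000 + (-4)*(-0.8660) = 1.46
v' = 5.46*e1 - 3.00*e2 + 1.46*e3


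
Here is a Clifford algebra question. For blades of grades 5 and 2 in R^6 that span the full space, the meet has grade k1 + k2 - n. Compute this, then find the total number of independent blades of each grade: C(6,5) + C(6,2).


Meet grade = grade(A) + grade(B) - n
= 5 + 2 - 6 = 1
C(6,5) = 6
C(6,2) = 15
dim_A + dim_B = 6 + 15 = 21


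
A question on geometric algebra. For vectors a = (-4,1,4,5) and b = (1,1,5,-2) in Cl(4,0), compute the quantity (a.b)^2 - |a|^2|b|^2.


a . b = (-4)*1 + 1*1 + 4*5 + 5*(-2)
= -4 + 1 + 20 + (-10) = 7
|a|^2 = (-4)^2 + 1^2 + 4^2 + 5^2 = 58
|b|^2 = 1^2 + 1^2 + 5^2 + (-2)^2 = 31
(a.b)^2 = 7^2 = 49
|a|^2 * |b|^2 = 58 * 31 = 1798
Result = 49 - 1798 = -1749


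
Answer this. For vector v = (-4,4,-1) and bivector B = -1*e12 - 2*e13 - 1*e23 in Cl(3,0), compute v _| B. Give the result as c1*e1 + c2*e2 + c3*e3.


Left contraction v _| B = <vB>_1 (grade-1 part of the geometric product vB).
Using e1_|e12 = e2, e2_|e12 = -e1, e1_|e13 = e3, e3_|e13 = -e1, e2_|e23 = e3, e3_|e23 = -e2:
e1 coeff: -v2*b12 - v3*b13 = -(4)*(-1) - (-1)*(-2) = 2
e2 coeff: v1*b12 - v3*b23 = (-4)*(-1) - (-1)*(-1) = 3
e3 coeff: v1*b13 + v2*b23 = (-4)*(-2) + (4)*(-1) = 4
v _| B = 2*e1 + 3*e2 + 4*e3


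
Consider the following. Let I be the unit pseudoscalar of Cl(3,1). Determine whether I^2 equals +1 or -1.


The pseudoscalar I = e1...e_n (product of all n generators) of Cl(p,q) satisfies I^2 = (-1)^(q + n(n-1)/2).
p = 3, q = 1, n = p + q = 4
n(n-1)/2 = 4 * 3 / 2 = 6
Exponent = q + n(n-1)/2 = 1 + 6 = 7
I^2 = (-1)^7 = -1


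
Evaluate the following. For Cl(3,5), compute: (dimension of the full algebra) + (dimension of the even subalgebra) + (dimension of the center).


n = 3 + 5 = 8
Total dim = 2^8 = 256
Even subalgebra dim = 2^7 = 128
n is even, so center dim = 1
Sum = 256 + 128 + 1 = 385


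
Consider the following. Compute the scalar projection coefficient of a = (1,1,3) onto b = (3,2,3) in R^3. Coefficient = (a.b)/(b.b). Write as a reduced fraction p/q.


Projection coefficient = (a . b) / (b . b)
a . b = 1*3 + 1*2 + 3*3
= 3 + 2 + 9 = 14
b . b = 3^2 + 2^2 + 3^2
= 9 + 4 + 9 = 22
Coefficient = 14/22
In lowest terms: 7/11


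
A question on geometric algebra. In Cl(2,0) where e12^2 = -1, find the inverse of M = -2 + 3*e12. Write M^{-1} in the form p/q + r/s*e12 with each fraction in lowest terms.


M = -2 + 3*e12, where e12^2 = -1.
Since M commutes with its reverse ~M = a - b*e12, M * ~M = a^2 - b^2*e12^2 = a^2 + b^2.
So M^{-1} = ~M / (a^2 + b^2) = (a - b*e12)/(a^2 + b^2).
a^2 + b^2 = 4 + 9 = 13
Scalar part = -2/13 = -2/13
Bivector coeff = -3/13 = -3/13
M^{-1} = -2/13 - 3/13*e12


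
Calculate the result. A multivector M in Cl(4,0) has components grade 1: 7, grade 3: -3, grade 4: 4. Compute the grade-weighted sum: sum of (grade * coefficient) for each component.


Grade-weighted sum = sum of grade_k * coefficient_k
1*7 = 7
3*(-3) = -9
4*4 = 16
Total = 7 + (-9) + 16 = 14


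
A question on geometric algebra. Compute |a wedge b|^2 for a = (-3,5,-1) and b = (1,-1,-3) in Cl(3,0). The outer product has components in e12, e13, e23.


a wedge b = (a1*b2 - a2*b1)*e12 + (a1*b3 - a3*b1)*e13 + (a2*b3 - a3*b2)*e23
e12 coeff: (-3)*(-1) - 5*1 = 3 - 5 = -2
e13 coeff: (-3)*(-3) - (-1)*1 = 9 - (-1) = 10
e23 coeff: 5*(-3) - (-1)*(-1) = -15 - 1 = -16
|a wedge b|^2 = (-2)^2 + 10^2 + (-16)^2
= 4 + 100 + 256
= 360


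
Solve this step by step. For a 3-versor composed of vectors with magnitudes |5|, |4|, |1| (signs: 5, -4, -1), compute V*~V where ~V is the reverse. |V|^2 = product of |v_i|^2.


Each vector v_i has |v_i|^2 = s_i^2
Squared scales: 5^2 = 25, (-4)^2 = 16, (-1)^2 = 1
|V|^2 = 25 * 16 * 1
= 400


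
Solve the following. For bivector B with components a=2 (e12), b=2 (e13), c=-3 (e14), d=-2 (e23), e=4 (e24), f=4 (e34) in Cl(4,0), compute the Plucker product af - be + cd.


Plucker relation: af - be + cd
a*f = 2*4 = 8
b*e = 2*4 = 8
c*d = (-3)*(-2) = 6
af - be + cd = 8 - 8 + 6
= 6


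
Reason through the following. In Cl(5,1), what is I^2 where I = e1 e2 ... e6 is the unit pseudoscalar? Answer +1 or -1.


The pseudoscalar I = e1...e_n (product of all n generators) of Cl(p,q) satisfies I^2 = (-1)^(q + n(n-1)/2).
p = 5, q = 1, n = p + q = 6
n(n-1)/2 = 6 * 5 / 2 = 15
Exponent = q + n(n-1)/2 = 1 + 15 = 16
I^2 = (-1)^16 = +1


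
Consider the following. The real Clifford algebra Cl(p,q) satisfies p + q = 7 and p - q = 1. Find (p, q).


We need p + q = 7 and p - q = 1.
Adding: 2p = 7 + 1 = 8, so p = 4.
Then q = 7 - 4 = 3.
(p, q) = (4, 3)


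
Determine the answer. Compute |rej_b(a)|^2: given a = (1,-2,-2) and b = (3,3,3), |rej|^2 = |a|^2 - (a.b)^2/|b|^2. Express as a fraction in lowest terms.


|a|^2 = 1^2 + (-2)^2 + (-2)^2 = 9
|b|^2 = 3^2 + 3^2 + 3^2 = 27
a . b = 1*3 + (-2)*3 + (-2)*3 = -9
(a.b)^2 = (-9)^2 = 81
|rej|^2 = 9 - 81/27
= (243 - 81)/27
= 162/27
In lowest terms: 6/1


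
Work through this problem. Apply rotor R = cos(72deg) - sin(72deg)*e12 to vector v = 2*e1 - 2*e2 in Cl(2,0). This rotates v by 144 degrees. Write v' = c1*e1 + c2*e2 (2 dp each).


Rotor R = cos(72deg) - sin(72deg)*e12
Rotation angle theta = 2 * 72 = 144 degrees
v' = R*v*~R rotates v by theta.
cos(144deg) = -0.8090, sin(144deg) = 0.5878
v'_1 = 2*cos(144deg) - (-2)*sin(144deg)
= 2*(-0.8090) - (-2)*0.5878
= -0.44
v'_2 = 2*sin(144deg) + (-2)*cos(144deg)
= 2*0.5878 + (-2)*(-0.8090)
= 2.79
v' = -0.44*e1 + 2.79*e2


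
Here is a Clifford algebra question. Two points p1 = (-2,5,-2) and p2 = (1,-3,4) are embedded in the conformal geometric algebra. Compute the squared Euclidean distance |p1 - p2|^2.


p1 - p2 = (-3, 8, -6)
|p1 - p2|^2 = (-3)^2 + 8^2 + (-6)^2
= 9 + 64 + 36
= 109


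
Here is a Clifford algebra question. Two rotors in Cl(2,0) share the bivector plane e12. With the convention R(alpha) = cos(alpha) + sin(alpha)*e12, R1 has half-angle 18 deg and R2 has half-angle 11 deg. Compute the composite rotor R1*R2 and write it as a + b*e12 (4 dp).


Same-plane rotors commute and their half-angles add:
R1*R2 = cos(a1 + a2) + sin(a1 + a2)*e12.
a1 + a2 = 18 + 11 = 29 deg
cos(29 deg) = 0.8746
sin(29 deg) = 0.4848
R1*R2 = 0.8746 + 0.4848*e12


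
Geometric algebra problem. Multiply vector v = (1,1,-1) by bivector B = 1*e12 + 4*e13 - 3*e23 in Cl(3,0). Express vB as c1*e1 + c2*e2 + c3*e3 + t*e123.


vB has grade-1 (vector) and grade-3 (trivector) parts: vB = (v _| B) + (v ^ B).
Vector part <vB>_1:
  e1: -v2*b12 - v3*b13 = -(1)*(1) - (-1)*(4) = 3
  e2: v1*b12 - v3*b23 = (1)*(1) - (-1)*(-3) = -2
  e3: v1*b13 + v2*b23 = (1)*(4) + (1)*(-3) = 1
Trivector part <vB>_3:
  e123: v1*b23 - v2*b13 + v3*b12 = (1)*(-3) - (1)*(4) + (-1)*(1) = -8
vB = 3*e1 - 2*e2 + 1*e3 - 8*e123


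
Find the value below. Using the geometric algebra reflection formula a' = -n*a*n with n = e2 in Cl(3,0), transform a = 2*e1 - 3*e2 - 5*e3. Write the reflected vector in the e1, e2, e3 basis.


Reflection formula: a' = -n*a*n, with n = e2 (unit vector, n^2 = 1).
For reflection through hyperplane perp to e2:
The component along e2 flips sign, others stay.
a = (2, -3, -5)
a' = (2, 3, -5)
a' = 2*e1 + 3*e2 - 5*e3


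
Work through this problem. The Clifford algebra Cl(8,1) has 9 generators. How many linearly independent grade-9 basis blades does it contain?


Number of grade-k basis blades in Cl(p,q) with n = p + q is C(n, k).
n = 8 + 1 = 9
C(9, 9) = 9! / (9! * 0!)
= 362880 / (362880 * 1)
= 1


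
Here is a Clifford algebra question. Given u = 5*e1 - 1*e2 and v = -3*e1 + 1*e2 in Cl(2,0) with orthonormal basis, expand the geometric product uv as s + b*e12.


Expand: (5*e1 - 1*e2)(-3*e1 + 1*e2)
= 5*(-3)*e1e1 + 5*1*e1e2 + (-1)*(-3)*e2e1 + (-1)*1*e2e2
Using e1^2 = e2^2 = 1, e2e1 = -e1e2:
Scalar part s = 5*(-3) + (-1)*1 = -15 + (-1) = -16
Bivector part b = 5*1 - (-1)*(-3) = 5 - 3 = 2
uv = -16 + 2*e12


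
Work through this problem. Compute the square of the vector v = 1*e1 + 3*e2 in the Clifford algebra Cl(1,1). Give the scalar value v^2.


v^2 = sum of c_i^2 * e_i^2
Positive signature terms (e_i^2 = +1): 1^2 = 1
Negative signature terms (e_j^2 = -1): 3^2 = 9
v^2 = 1 - 9 = -8


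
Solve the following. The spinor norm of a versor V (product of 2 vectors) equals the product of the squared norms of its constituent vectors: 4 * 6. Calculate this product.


Spinor norm N(V) = |v1|^2 * |v2|^2 * ... * |v2|^2
= 4 * 6
Running product: 4, 24
N(V) = 24


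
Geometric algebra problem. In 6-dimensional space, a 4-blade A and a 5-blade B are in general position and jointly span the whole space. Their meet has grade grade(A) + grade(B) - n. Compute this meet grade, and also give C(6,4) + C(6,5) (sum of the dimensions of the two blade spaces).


Meet grade = grade(A) + grade(B) - n
= 4 + 5 - 6 = 3
C(6,4) = 15
C(6,5) = 6
dim_A + dim_B = 15 + 6 = 21


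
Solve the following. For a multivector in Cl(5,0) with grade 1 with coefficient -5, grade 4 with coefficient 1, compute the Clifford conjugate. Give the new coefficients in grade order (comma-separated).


Clifford conjugate sign for grade k: (-1)^(k(k+1)/2)
Grade 1: (-1)^(1*2/2) = (-1)^1 = -1, coeff -5 -> 5
Grade 4: (-1)^(4*5/2) = (-1)^10 = 1, coeff 1 -> 1
Conjugated coefficients: 5, 1


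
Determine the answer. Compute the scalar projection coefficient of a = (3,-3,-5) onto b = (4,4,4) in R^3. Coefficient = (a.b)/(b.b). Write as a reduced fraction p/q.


Projection coefficient = (a . b) / (b . b)
a . b = 3*4 + (-3)*4 + (-5)*4
= 12 + (-12) + (-20) = -20
b . b = 4^2 + 4^2 + 4^2
= 16 + 16 + 16 = 48
Coefficient = -20/48
In lowest terms: -5/12


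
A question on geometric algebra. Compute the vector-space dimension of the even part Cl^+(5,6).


Even subalgebra dimension = 2^(n-1)
n = 5 + 6 = 11
2^(11 - 1) = 2^10 = 1024
Verification: sum of C(11,k) for even k = 1 + 55 + 330 + 462 + 165 + 11 = 1024
Result = 1024


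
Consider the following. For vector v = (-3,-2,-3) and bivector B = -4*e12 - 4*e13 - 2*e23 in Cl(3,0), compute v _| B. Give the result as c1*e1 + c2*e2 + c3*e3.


Left contraction v _| B = <vB>_1 (grade-1 part of the geometric product vB).
Using e1_|e12 = e2, e2_|e12 = -e1, e1_|e13 = e3, e3_|e13 = -e1, e2_|e23 = e3, e3_|e23 = -e2:
e1 coeff: -v2*b12 - v3*b13 = -(-2)*(-4) - (-3)*(-4) = -20
e2 coeff: v1*b12 - v3*b23 = (-3)*(-4) - (-3)*(-2) = 6
e3 coeff: v1*b13 + v2*b23 = (-3)*(-4) + (-2)*(-2) = 16
v _| B = -20*e1 + 6*e2 + 16*e3
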